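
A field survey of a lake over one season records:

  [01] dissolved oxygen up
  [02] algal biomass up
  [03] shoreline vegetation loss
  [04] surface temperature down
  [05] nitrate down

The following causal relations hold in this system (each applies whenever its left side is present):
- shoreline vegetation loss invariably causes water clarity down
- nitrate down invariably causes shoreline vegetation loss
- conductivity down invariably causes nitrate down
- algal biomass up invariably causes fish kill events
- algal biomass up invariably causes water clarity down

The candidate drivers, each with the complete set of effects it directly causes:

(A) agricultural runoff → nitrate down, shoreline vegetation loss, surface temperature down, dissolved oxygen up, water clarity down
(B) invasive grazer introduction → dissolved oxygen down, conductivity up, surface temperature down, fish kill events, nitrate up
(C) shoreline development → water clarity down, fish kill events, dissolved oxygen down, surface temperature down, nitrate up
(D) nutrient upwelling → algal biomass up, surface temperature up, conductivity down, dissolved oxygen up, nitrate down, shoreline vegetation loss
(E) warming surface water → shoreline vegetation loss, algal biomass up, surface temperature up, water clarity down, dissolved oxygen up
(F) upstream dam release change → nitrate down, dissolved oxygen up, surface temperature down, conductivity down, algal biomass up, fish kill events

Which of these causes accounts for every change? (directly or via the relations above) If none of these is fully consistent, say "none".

F

Per-candidate check:
(A) agricultural runoff — does not account for algal biomass up
(B) invasive grazer introduction — fails on dissolved oxygen up, algal biomass up, shoreline vegetation loss, nitrate down (predicts dissolved oxygen down, not dissolved oxygen up; predicts nitrate up, not nitrate down)
(C) shoreline development — dissolved oxygen up NO; algal biomass up NO; shoreline vegetation loss NO; surface temperature down yes; nitrate down NO
(D) nutrient upwelling — dissolved oxygen up yes; algal biomass up yes; shoreline vegetation loss yes; surface temperature down NO; nitrate down yes
(E) warming surface water — fails on surface temperature down, nitrate down (predicts surface temperature up, not surface temperature down)
(F) upstream dam release change — accounts for every observation (shoreline vegetation loss through nitrate down → shoreline vegetation loss)
(F) alone accounts for all the evidence.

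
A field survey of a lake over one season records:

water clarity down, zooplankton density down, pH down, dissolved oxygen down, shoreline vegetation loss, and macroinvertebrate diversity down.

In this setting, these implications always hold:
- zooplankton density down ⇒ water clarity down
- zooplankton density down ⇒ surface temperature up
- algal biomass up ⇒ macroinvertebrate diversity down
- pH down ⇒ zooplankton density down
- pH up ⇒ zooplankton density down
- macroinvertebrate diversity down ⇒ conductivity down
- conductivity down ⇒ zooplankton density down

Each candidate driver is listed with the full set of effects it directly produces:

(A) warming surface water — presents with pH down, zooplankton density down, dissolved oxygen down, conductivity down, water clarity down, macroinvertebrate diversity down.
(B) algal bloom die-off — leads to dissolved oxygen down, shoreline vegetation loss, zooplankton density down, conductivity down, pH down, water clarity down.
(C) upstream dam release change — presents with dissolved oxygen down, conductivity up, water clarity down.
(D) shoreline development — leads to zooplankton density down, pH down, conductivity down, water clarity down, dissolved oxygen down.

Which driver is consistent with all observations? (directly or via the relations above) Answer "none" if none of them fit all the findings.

For each candidate, compare predicted effects to what was observed:
(A) warming surface water — water clarity down yes; zooplankton density down yes; pH down yes; dissolved oxygen down yes; shoreline vegetation loss NO; macroinvertebrate diversity down yes
(B) algal bloom die-off — does not account for macroinvertebrate diversity down
(C) upstream dam release change — does not account for zooplankton density down, pH down, shoreline vegetation loss, macroinvertebrate diversity down
(D) shoreline development — water clarity down yes; zooplankton density down yes; pH down yes; dissolved oxygen down yes; shoreline vegetation loss NO; macroinvertebrate diversity down NO
No candidate is consistent with all observations.

none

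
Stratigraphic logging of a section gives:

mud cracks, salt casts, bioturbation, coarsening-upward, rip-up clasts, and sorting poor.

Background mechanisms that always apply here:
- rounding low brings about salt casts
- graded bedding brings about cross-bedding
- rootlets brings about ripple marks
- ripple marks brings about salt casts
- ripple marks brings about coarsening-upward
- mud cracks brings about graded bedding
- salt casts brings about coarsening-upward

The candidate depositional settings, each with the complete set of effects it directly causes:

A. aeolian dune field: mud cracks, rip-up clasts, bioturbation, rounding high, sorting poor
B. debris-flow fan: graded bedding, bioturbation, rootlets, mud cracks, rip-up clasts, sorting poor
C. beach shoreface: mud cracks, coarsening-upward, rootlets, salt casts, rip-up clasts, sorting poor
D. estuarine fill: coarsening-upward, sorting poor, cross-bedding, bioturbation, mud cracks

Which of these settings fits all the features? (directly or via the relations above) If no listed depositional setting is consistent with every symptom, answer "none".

B

For each candidate, compare predicted effects to what was observed:
(A) aeolian dune field — does not account for salt casts, coarsening-upward
(B) debris-flow fan — mud cracks yes; salt casts yes (via rootlets → ripple marks → salt casts); bioturbation yes; coarsening-upward yes (via rootlets → ripple marks → coarsening-upward); rip-up clasts yes; sorting poor yes
(C) beach shoreface — does not account for bioturbation
(D) estuarine fill — does not account for salt casts, rip-up clasts
(B) alone accounts for all the evidence.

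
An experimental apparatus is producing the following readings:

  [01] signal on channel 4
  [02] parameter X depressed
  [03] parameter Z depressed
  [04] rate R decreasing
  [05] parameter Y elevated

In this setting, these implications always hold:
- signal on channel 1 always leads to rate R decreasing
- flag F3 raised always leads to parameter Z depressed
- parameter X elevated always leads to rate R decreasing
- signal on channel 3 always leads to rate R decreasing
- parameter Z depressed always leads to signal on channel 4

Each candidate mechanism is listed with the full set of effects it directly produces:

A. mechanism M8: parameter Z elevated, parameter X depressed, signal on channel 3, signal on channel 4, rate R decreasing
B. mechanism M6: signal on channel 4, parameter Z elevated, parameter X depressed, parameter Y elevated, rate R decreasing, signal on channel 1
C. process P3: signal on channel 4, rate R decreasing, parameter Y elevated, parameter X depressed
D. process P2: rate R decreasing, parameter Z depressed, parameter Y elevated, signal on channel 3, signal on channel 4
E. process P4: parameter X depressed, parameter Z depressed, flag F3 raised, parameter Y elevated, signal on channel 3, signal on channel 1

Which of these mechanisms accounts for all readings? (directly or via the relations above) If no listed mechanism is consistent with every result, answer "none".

E

Checking each candidate against the observations:
(A) mechanism M8 — fails on parameter Z depressed, parameter Y elevated (predicts parameter Z elevated, not parameter Z depressed)
(B) mechanism M6 — signal on channel 4 ✓; parameter X depressed ✓; parameter Z depressed ✗; rate R decreasing ✓; parameter Y elevated ✓
(C) process P3 — does not account for parameter Z depressed
(D) process P2 — does not account for parameter X depressed
(E) process P4 — signal on channel 4 ✓ (via parameter Z depressed → signal on channel 4); parameter X depressed ✓; parameter Z depressed ✓; rate R decreasing ✓ (via signal on channel 3 → rate R decreasing); parameter Y elevated ✓
Only (E) is consistent with every observation.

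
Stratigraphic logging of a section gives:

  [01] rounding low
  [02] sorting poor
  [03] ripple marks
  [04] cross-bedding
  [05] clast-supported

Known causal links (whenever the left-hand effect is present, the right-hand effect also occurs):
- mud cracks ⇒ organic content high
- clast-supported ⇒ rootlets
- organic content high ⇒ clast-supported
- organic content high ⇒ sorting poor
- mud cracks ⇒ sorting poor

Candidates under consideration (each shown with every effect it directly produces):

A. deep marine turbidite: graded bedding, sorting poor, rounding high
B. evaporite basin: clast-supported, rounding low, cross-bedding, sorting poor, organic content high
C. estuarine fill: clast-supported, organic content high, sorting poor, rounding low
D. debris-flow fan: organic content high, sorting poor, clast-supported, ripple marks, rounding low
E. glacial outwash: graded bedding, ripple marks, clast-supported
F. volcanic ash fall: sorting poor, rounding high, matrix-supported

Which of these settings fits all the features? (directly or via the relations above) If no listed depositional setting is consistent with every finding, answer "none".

Per-candidate check:
(A) deep marine turbidite — fails on rounding low, ripple marks, cross-bedding, clast-supported (predicts rounding high, not rounding low)
(B) evaporite basin — rounding low match; sorting poor match; ripple marks miss; cross-bedding match; clast-supported match
(C) estuarine fill — does not account for ripple marks, cross-bedding
(D) debris-flow fan — does not account for cross-bedding
(E) glacial outwash — does not account for rounding low, sorting poor, cross-bedding
(F) volcanic ash fall — fails on rounding low, ripple marks, cross-bedding, clast-supported (predicts rounding high, not rounding low; predicts matrix-supported, not clast-supported)
No candidate is consistent with all observations.

none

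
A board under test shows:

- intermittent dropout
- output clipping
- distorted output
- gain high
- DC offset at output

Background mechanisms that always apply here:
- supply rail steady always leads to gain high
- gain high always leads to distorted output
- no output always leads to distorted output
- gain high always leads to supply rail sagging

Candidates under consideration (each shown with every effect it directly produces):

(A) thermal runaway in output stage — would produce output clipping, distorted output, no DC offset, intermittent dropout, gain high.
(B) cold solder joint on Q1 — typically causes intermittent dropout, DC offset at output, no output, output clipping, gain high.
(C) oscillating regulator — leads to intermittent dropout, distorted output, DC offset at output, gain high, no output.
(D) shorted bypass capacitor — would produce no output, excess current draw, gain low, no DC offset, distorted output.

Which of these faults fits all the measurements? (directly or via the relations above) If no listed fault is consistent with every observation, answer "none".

B

For each candidate, compare predicted effects to what was observed:
(A) thermal runaway in output stage — intermittent dropout match; output clipping match; distorted output match; gain high match; DC offset at output miss
(B) cold solder joint on Q1 — intermittent dropout match; output clipping match; distorted output match (via gain high → distorted output); gain high match; DC offset at output match
(C) oscillating regulator — does not account for output clipping
(D) shorted bypass capacitor — fails on intermittent dropout, output clipping, gain high, DC offset at output (predicts gain low, not gain high; predicts no DC offset, not DC offset at output)
(B) alone accounts for all the evidence.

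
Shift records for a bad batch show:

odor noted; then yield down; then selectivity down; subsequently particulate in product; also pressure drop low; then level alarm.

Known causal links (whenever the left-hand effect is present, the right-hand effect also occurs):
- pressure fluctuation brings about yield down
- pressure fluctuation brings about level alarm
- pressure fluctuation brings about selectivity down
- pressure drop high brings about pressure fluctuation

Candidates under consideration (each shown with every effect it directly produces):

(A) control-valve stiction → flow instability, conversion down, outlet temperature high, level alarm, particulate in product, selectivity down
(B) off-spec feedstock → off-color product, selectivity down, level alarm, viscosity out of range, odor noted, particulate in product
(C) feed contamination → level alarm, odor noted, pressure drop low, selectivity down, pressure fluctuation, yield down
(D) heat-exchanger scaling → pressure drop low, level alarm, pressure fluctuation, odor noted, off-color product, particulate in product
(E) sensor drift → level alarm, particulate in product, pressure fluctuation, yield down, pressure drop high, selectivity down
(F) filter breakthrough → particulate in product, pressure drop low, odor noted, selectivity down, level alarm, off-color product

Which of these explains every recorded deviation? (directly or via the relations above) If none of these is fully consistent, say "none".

Per-candidate check:
(A) control-valve stiction — odor noted NO; yield down NO; selectivity down yes; particulate in product yes; pressure drop low NO; level alarm yes
(B) off-spec feedstock — does not account for yield down, pressure drop low
(C) feed contamination — does not account for particulate in product
(D) heat-exchanger scaling — accounts for every observation (yield down via pressure fluctuation → yield down)
(E) sensor drift — odor noted NO; yield down yes; selectivity down yes; particulate in product yes; pressure drop low NO; level alarm yes
(F) filter breakthrough — does not account for yield down
(D) is the only candidate with no mismatches.

D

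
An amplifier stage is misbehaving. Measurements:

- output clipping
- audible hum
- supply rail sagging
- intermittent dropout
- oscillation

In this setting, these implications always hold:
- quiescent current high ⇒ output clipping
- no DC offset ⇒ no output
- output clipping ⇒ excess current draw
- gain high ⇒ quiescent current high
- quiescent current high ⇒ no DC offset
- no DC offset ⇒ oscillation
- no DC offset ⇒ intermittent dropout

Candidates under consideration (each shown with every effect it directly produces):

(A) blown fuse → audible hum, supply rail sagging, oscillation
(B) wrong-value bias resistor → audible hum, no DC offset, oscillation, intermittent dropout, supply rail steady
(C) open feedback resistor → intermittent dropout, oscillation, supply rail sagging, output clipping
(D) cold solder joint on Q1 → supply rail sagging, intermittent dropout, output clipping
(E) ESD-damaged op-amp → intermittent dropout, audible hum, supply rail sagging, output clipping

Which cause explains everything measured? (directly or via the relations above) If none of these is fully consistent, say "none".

none

Checking each candidate against the observations:
(A) blown fuse — does not account for output clipping, intermittent dropout
(B) wrong-value bias resistor — fails on output clipping, supply rail sagging (predicts supply rail steady, not supply rail sagging)
(C) open feedback resistor — does not account for audible hum
(D) cold solder joint on Q1 — output clipping yes; audible hum NO; supply rail sagging yes; intermittent dropout yes; oscillation NO
(E) ESD-damaged op-amp — does not account for oscillation
None of the listed candidates fits everything.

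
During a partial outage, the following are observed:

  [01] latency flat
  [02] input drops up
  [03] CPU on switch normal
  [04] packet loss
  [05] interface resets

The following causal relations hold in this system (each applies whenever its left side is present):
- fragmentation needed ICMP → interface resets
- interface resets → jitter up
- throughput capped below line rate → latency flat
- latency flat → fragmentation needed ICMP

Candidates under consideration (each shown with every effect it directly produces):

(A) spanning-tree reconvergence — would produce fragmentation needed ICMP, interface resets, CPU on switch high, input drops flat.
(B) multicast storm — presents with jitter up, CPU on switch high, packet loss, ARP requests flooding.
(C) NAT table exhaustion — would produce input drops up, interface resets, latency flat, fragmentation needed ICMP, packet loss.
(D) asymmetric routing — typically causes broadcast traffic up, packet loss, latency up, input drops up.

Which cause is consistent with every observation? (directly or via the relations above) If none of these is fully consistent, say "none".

For each candidate, compare predicted effects to what was observed:
(A) spanning-tree reconvergence — latency flat -; input drops up -; CPU on switch normal -; packet loss -; interface resets +
(B) multicast storm — latency flat -; input drops up -; CPU on switch normal -; packet loss +; interface resets -
(C) NAT table exhaustion — latency flat +; input drops up +; CPU on switch normal -; packet loss +; interface resets +
(D) asymmetric routing — latency flat -; input drops up +; CPU on switch normal -; packet loss +; interface resets -
Every candidate fails on at least one observation.

none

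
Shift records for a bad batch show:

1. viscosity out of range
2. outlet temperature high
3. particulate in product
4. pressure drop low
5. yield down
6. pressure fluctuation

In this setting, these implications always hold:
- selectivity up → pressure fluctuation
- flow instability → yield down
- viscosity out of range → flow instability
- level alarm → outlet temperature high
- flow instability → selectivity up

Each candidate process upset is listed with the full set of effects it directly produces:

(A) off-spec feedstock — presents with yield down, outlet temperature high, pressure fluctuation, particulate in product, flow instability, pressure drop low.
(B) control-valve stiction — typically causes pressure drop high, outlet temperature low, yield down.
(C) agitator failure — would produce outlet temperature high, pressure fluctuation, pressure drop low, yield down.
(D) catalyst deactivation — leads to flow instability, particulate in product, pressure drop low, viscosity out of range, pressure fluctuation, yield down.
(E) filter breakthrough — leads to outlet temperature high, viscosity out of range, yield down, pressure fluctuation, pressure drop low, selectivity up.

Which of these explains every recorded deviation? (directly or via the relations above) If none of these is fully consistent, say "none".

none

For each candidate, compare predicted effects to what was observed:
(A) off-spec feedstock — does not account for viscosity out of range
(B) control-valve stiction — viscosity out of range miss; outlet temperature high miss; particulate in product miss; pressure drop low miss; yield down match; pressure fluctuation miss
(C) agitator failure — does not account for viscosity out of range, particulate in product
(D) catalyst deactivation — viscosity out of range match; outlet temperature high miss; particulate in product match; pressure drop low match; yield down match; pressure fluctuation match
(E) filter breakthrough — does not account for particulate in product
No candidate is consistent with all observations.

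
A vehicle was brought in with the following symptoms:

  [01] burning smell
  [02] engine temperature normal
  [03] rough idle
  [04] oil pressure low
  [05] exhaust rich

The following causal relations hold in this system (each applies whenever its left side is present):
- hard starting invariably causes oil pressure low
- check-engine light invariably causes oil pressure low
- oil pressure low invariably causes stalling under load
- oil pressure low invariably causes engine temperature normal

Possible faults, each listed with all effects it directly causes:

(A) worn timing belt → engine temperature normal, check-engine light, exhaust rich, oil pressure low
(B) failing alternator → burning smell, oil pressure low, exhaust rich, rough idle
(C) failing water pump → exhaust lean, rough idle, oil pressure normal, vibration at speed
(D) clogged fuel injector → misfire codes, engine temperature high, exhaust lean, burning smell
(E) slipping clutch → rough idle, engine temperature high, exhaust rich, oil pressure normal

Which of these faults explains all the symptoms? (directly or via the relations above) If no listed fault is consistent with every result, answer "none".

B

Per-candidate check:
(A) worn timing belt — burning smell ✗; engine temperature normal ✓; rough idle ✗; oil pressure low ✓; exhaust rich ✓
(B) failing alternator — burning smell ✓; engine temperature normal ✓ (via oil pressure low → engine temperature normal); rough idle ✓; oil pressure low ✓; exhaust rich ✓
(C) failing water pump — fails on burning smell, engine temperature normal, oil pressure low, exhaust rich (predicts oil pressure normal, not oil pressure low; predicts exhaust lean, not exhaust rich)
(D) clogged fuel injector — fails on engine temperature normal, rough idle, oil pressure low, exhaust rich (predicts engine temperature high, not engine temperature normal; predicts exhaust lean, not exhaust rich)
(E) slipping clutch — fails on burning smell, engine temperature normal, oil pressure low (predicts engine temperature high, not engine temperature normal; predicts oil pressure normal, not oil pressure low)
(B) alone accounts for all the evidence.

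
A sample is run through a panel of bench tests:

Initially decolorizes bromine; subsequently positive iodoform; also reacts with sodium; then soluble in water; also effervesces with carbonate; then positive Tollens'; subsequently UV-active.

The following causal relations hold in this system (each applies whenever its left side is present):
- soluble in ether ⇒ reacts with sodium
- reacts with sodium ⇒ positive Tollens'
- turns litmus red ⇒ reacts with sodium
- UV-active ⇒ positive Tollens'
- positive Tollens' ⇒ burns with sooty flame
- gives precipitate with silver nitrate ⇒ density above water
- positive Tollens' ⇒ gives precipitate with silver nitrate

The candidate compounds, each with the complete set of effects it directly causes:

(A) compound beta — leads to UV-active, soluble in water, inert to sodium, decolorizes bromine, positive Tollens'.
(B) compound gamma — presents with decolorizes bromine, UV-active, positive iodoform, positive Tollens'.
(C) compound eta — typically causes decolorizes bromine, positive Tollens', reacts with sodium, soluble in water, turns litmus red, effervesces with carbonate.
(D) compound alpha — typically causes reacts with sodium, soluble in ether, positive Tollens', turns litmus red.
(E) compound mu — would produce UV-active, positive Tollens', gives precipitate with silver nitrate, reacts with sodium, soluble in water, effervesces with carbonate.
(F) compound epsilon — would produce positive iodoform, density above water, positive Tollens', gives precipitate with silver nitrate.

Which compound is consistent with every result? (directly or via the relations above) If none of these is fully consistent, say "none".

Testing each hypothesis:
(A) compound beta — fails on positive iodoform, reacts with sodium, effervesces with carbonate (predicts inert to sodium, not reacts with sodium)
(B) compound gamma — does not account for reacts with sodium, soluble in water, effervesces with carbonate
(C) compound eta — does not account for positive iodoform, UV-active
(D) compound alpha — decolorizes bromine miss; positive iodoform miss; reacts with sodium match; soluble in water miss; effervesces with carbonate miss; positive Tollens' match; UV-active miss
(E) compound mu — does not account for decolorizes bromine, positive iodoform
(F) compound epsilon — does not account for decolorizes bromine, reacts with sodium, soluble in water, effervesces with carbonate, UV-active
No candidate is consistent with all observations.

none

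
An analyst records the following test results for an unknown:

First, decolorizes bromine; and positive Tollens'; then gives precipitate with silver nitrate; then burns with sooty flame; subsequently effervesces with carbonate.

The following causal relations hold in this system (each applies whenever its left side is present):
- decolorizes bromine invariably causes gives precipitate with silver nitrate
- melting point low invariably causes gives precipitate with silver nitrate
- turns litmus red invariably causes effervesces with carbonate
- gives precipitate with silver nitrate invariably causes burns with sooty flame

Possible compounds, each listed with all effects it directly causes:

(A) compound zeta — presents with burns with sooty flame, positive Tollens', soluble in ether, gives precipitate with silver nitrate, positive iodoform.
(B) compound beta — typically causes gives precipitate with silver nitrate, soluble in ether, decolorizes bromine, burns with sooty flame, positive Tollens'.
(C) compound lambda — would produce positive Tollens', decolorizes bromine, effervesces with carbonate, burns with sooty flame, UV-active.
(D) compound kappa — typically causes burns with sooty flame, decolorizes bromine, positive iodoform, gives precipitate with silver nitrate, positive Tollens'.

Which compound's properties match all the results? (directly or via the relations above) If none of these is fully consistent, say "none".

Checking each candidate against the observations:
(A) compound zeta — does not account for decolorizes bromine, effervesces with carbonate
(B) compound beta — decolorizes bromine +; positive Tollens' +; gives precipitate with silver nitrate +; burns with sooty flame +; effervesces with carbonate -
(C) compound lambda — accounts for every observation (gives precipitate with silver nitrate through decolorizes bromine → gives precipitate with silver nitrate)
(D) compound kappa — decolorizes bromine +; positive Tollens' +; gives precipitate with silver nitrate +; burns with sooty flame +; effervesces with carbonate -
(C) is the only candidate with no mismatches.

C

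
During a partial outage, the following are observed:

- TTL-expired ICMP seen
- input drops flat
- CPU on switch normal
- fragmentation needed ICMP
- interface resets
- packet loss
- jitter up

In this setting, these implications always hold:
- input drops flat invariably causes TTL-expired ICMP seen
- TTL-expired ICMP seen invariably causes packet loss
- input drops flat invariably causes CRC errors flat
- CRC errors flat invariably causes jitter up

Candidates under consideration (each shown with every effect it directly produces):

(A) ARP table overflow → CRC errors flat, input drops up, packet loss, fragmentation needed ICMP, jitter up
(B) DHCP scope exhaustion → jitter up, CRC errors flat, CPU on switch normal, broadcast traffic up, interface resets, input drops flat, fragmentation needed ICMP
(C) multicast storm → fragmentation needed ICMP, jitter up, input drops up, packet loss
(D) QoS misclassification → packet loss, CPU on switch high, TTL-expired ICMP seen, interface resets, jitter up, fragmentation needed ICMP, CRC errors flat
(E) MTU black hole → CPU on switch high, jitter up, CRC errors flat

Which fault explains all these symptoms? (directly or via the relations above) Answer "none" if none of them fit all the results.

B

Per-candidate check:
(A) ARP table overflow — fails on TTL-expired ICMP seen, input drops flat, CPU on switch normal, interface resets (predicts input drops up, not input drops flat)
(B) DHCP scope exhaustion — accounts for every observation (TTL-expired ICMP seen by input drops flat → TTL-expired ICMP seen)
(C) multicast storm — fails on TTL-expired ICMP seen, input drops flat, CPU on switch normal, interface resets (predicts input drops up, not input drops flat)
(D) QoS misclassification — TTL-expired ICMP seen match; input drops flat miss; CPU on switch normal miss; fragmentation needed ICMP match; interface resets match; packet loss match; jitter up match
(E) MTU black hole — fails on TTL-expired ICMP seen, input drops flat, CPU on switch normal, fragmentation needed ICMP, interface resets, packet loss (predicts CPU on switch high, not CPU on switch normal)
Only (B) is consistent with every observation.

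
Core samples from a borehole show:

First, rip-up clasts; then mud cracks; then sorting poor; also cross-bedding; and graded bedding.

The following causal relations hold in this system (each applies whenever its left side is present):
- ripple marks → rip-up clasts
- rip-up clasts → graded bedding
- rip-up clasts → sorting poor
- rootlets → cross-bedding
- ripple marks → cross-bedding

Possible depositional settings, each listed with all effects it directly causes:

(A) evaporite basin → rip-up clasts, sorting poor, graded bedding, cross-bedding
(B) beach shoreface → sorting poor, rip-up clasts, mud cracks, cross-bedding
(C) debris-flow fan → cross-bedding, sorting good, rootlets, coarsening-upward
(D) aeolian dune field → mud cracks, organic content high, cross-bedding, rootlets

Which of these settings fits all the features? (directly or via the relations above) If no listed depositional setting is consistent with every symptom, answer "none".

B

For each candidate, compare predicted effects to what was observed:
(A) evaporite basin — does not account for mud cracks
(B) beach shoreface — rip-up clasts yes; mud cracks yes; sorting poor yes; cross-bedding yes; graded bedding yes (via rip-up clasts → graded bedding)
(C) debris-flow fan — rip-up clasts NO; mud cracks NO; sorting poor NO; cross-bedding yes; graded bedding NO
(D) aeolian dune field — does not account for rip-up clasts, sorting poor, graded bedding
(B) alone accounts for all the evidence.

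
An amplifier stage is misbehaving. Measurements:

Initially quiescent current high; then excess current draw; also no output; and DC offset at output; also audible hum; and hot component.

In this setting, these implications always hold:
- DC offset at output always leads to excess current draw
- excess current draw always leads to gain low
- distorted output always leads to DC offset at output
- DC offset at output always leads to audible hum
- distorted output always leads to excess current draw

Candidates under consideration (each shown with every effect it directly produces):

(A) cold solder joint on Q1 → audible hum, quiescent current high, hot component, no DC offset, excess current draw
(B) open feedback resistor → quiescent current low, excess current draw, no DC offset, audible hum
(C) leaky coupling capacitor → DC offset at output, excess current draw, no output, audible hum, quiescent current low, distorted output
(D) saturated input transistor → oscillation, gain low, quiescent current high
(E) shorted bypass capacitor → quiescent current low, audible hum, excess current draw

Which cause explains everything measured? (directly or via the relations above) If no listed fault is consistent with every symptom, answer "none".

Per-candidate check:
(A) cold solder joint on Q1 — fails on no output, DC offset at output (predicts no DC offset, not DC offset at output)
(B) open feedback resistor — quiescent current high miss; excess current draw match; no output miss; DC offset at output miss; audible hum match; hot component miss
(C) leaky coupling capacitor — quiescent current high miss; excess current draw match; no output match; DC offset at output match; audible hum match; hot component miss
(D) saturated input transistor — does not account for excess current draw, no output, DC offset at output, audible hum, hot component
(E) shorted bypass capacitor — quiescent current high miss; excess current draw match; no output miss; DC offset at output miss; audible hum match; hot component miss
Every candidate fails on at least one observation.

none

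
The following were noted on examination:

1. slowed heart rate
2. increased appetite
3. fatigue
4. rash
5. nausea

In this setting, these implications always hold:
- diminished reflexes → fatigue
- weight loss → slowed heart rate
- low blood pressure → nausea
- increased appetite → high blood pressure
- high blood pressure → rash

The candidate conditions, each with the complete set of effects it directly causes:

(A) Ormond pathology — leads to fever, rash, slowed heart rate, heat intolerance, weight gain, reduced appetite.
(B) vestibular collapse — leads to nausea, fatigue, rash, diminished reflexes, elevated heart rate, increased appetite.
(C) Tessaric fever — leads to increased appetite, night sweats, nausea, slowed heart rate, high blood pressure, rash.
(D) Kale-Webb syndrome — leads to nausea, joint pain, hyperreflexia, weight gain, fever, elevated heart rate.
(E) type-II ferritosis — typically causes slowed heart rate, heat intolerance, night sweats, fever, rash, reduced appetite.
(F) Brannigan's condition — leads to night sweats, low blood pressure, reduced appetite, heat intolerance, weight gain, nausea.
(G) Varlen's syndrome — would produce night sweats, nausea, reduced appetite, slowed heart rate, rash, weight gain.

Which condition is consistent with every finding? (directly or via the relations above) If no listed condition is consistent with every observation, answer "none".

Testing each hypothesis:
(A) Ormond pathology — fails on increased appetite, fatigue, nausea (predicts reduced appetite, not increased appetite)
(B) vestibular collapse — fails on slowed heart rate (predicts elevated heart rate, not slowed heart rate)
(C) Tessaric fever — does not account for fatigue
(D) Kale-Webb syndrome — slowed heart rate -; increased appetite -; fatigue -; rash -; nausea +
(E) type-II ferritosis — slowed heart rate +; increased appetite -; fatigue -; rash +; nausea -
(F) Brannigan's condition — fails on slowed heart rate, increased appetite, fatigue, rash (predicts reduced appetite, not increased appetite)
(G) Varlen's syndrome — slowed heart rate +; increased appetite -; fatigue -; rash +; nausea +
Every candidate fails on at least one observation.

none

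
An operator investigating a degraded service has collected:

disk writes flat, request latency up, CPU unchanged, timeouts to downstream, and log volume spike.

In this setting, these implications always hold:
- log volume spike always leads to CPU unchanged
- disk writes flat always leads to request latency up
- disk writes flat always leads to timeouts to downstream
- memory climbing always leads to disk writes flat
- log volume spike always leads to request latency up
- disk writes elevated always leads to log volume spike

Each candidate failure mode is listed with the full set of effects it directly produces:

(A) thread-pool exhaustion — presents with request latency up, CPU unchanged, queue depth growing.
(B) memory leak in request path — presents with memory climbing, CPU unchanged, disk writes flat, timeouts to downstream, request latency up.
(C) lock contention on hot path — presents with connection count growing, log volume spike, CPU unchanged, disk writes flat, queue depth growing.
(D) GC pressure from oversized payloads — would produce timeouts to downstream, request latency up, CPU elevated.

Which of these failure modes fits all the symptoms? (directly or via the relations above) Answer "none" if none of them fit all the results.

Per-candidate check:
(A) thread-pool exhaustion — disk writes flat -; request latency up +; CPU unchanged +; timeouts to downstream -; log volume spike -
(B) memory leak in request path — does not account for log volume spike
(C) lock contention on hot path — disk writes flat +; request latency up + (via disk writes flat → request latency up); CPU unchanged +; timeouts to downstream + (via disk writes flat → timeouts to downstream); log volume spike +
(D) GC pressure from oversized payloads — disk writes flat -; request latency up +; CPU unchanged -; timeouts to downstream +; log volume spike -
(C) alone accounts for all the evidence.

C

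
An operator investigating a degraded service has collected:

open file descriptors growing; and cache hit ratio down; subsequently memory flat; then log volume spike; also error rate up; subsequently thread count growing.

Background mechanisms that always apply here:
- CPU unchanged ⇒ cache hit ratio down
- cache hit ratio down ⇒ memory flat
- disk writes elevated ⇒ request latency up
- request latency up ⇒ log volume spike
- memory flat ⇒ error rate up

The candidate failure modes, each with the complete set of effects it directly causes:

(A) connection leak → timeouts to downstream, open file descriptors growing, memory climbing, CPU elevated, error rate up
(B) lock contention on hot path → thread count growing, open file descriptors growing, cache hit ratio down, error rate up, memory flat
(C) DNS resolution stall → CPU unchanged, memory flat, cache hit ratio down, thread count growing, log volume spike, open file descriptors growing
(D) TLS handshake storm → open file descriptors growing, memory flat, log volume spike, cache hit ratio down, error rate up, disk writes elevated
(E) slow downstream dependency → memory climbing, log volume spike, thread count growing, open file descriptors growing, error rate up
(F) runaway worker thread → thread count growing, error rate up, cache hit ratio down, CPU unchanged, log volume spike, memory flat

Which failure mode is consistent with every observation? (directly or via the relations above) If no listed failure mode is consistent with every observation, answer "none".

Testing each hypothesis:
(A) connection leak — open file descriptors growing ✓; cache hit ratio down ✗; memory flat ✗; log volume spike ✗; error rate up ✓; thread count growing ✗
(B) lock contention on hot path — does not account for log volume spike
(C) DNS resolution stall — open file descriptors growing ✓; cache hit ratio down ✓; memory flat ✓; log volume spike ✓; error rate up ✓ (through memory flat → error rate up); thread count growing ✓
(D) TLS handshake storm — open file descriptors growing ✓; cache hit ratio down ✓; memory flat ✓; log volume spike ✓; error rate up ✓; thread count growing ✗
(E) slow downstream dependency — open file descriptors growing ✓; cache hit ratio down ✗; memory flat ✗; log volume spike ✓; error rate up ✓; thread count growing ✓
(F) runaway worker thread — does not account for open file descriptors growing
Only (C) is consistent with every observation.

C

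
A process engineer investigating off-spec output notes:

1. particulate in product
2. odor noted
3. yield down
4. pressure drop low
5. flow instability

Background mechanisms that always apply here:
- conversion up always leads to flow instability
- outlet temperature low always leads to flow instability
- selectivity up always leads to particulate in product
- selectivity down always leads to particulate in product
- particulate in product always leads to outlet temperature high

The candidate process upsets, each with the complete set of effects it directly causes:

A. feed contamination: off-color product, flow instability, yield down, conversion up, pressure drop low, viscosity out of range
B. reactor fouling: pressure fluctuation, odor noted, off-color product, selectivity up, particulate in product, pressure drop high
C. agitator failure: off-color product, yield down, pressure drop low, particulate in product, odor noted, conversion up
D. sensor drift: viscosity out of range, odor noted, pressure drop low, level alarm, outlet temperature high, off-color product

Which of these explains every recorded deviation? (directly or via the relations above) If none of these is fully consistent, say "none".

Checking each candidate against the observations:
(A) feed contamination — particulate in product miss; odor noted miss; yield down match; pressure drop low match; flow instability match
(B) reactor fouling — fails on yield down, pressure drop low, flow instability (predicts pressure drop high, not pressure drop low)
(C) agitator failure — accounts for every observation (flow instability through conversion up → flow instability)
(D) sensor drift — does not account for particulate in product, yield down, flow instability
(C) is the only candidate with no mismatches.

C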